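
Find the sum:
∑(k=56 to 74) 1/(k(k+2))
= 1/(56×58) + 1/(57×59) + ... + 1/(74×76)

Partial fractions: 1/(k(k+2)) = (1/2)[1/k - 1/(k+2)]
Telescoping leaves the first two and last two terms:
= (1/2)[1/56 + 1/57 - 1/75 - 1/76]
= 237/53200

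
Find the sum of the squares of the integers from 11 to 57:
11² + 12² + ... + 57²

Use ∑_{k=1}^{n} k² = n(n+1)(2n+1)/6, then subtract the first 10 terms.
∑_{k=1}^{57} k² = 57×58×115/6 = 63365
∑_{k=1}^{10} k² = 10×11×21/6 = 385
∑_{k=11}^{57} k² = 63365 - 385 = 62980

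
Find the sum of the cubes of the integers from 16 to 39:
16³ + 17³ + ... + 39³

Use ∑_{k=1}^{n} k³ = [n(n+1)/2]², then subtract the first 15 terms.
∑_{k=1}^{39} k³ = [39×40/2]² = 780² = 608400
∑_{k=1}^{15} k³ = [15×16/2]² = 120² = 14400
∑_{k=16}^{39} k³ = 608400 - 14400 = 594000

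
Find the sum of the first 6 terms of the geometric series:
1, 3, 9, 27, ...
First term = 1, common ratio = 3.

Sₙ = a(1 - rⁿ) / (1 - r)
S_6 = 1(1 - 3^6) / (1 - 3)
S_6 = 1(1 - 729) / (-2)
S_6 = 364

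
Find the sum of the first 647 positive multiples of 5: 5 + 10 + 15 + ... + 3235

Factor out 5: = 5(1 + 2 + ... + 647) = 5 × n(n+1)/2
= 5 × 647×648/2
= 5 × 209628
= 1048140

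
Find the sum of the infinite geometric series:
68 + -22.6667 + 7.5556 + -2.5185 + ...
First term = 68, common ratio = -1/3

For |r| < 1, S = a / (1 - r)
S = 68 / (1 - (-1/3))
S = 68 / (4/3)
S = 51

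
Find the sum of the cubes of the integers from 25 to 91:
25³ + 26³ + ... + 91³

Use ∑_{k=1}^{n} k³ = [n(n+1)/2]², then subtract the first 24 terms.
∑_{k=1}^{91} k³ = [91×92/2]² = 4186² = 17522596
∑_{k=1}^{24} k³ = [24×25/2]² = 300² = 90000
∑_{k=25}^{91} k³ = 17522596 - 90000 = 17432596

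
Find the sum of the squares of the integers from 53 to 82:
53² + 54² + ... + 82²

Use ∑_{k=1}^{n} k² = n(n+1)(2n+1)/6, then subtract the first 52 terms.
∑_{k=1}^{82} k² = 82×83×165/6 = 187165
∑_{k=1}^{52} k² = 52×53×105/6 = 48230
∑_{k=53}^{82} k² = 187165 - 48230 = 138935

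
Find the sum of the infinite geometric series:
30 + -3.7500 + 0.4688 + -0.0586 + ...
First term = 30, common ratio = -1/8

For |r| < 1, S = a / (1 - r)
S = 30 / (1 - (-1/8))
S = 30 / (9/8)
S = 80/3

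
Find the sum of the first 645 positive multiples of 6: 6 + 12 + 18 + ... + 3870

Factor out 6: = 6(1 + 2 + ... + 645) = 6 × n(n+1)/2
= 6 × 645×646/2
= 6 × 208335
= 1250010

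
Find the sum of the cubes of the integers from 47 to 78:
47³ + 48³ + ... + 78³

Use ∑_{k=1}^{n} k³ = [n(n+1)/2]², then subtract the first 46 terms.
∑_{k=1}^{78} k³ = [78×79/2]² = 3081² = 9492561
∑_{k=1}^{46} k³ = [46×47/2]² = 1081² = 1168561
∑_{k=47}^{78} k³ = 9492561 - 1168561 = 8324000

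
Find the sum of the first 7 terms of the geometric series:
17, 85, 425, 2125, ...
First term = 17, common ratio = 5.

Sₙ = a(1 - rⁿ) / (1 - r)
S_7 = 17(1 - 5^7) / (1 - 5)
S_7 = 17(1 - 78125) / (-4)
S_7 = 332027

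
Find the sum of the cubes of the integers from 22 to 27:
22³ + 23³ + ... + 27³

Use ∑_{k=1}^{n} k³ = [n(n+1)/2]², then subtract the first 21 terms.
∑_{k=1}^{27} k³ = [27×28/2]² = 378² = 142884
∑_{k=1}^{21} k³ = [21×22/2]² = 231² = 53361
∑_{k=22}^{27} k³ = 142884 - 53361 = 89523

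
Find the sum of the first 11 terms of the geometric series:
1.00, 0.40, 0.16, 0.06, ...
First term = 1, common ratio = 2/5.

Sₙ = a(1 - rⁿ) / (1 - r)
S_11 = 1(1 - (2/5)^11) / (1 - (2/5))
S_11 = 1(1 - (2048/48828125)) / (3/5)
S_11 = 16275359/9765625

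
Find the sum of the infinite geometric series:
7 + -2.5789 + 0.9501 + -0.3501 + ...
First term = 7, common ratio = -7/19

For |r| < 1, S = a / (1 - r)
S = 7 / (1 - (-7/19))
S = 7 / (26/19)
S = 133/26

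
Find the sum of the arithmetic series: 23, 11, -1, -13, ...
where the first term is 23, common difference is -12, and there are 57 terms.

Sₙ = n/2 × (first + last)
Last term = a + (n-1)d = 23 + (57-1)×(-12) = -649
S_57 = 57/2 × (23 + (-649))
S_57 = 57/2 × (-626) = -17841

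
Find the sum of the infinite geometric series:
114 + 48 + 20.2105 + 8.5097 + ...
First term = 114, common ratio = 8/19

For |r| < 1, S = a / (1 - r)
S = 114 / (1 - (8/19))
S = 114 / (11/19)
S = 2166/11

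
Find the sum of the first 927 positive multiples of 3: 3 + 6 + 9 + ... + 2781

Factor out 3: = 3(1 + 2 + ... + 927) = 3 × n(n+1)/2
= 3 × 927×928/2
= 3 × 430128
= 1290384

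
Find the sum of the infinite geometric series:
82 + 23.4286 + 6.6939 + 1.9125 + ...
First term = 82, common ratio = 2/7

For |r| < 1, S = a / (1 - r)
S = 82 / (1 - (2/7))
S = 82 / (5/7)
S = 574/5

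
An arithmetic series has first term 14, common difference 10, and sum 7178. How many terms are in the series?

Using S = n/2 × [2a + (n-1)d]
7178 = n/2 × [2(14) + (n-1)(10)]
7178 = n/2 × [28 + 10n - 10]
14356 = n × [18 + 10n]
10n² + (18)n - 14356 = 0
Discriminant: Δ = (18)² - 4(10)(-14356) = 324 + 574240 = 574564
√Δ = 758
n = [-(18) + √Δ] / (2·10) = (-18 + 758) / 20 = 740 / 20 = 37
(The negative root is discarded since n must be a positive integer.)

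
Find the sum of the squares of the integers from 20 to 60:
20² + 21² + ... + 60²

Use ∑_{k=1}^{n} k² = n(n+1)(2n+1)/6, then subtract the first 19 terms.
∑_{k=1}^{60} k² = 60×61×121/6 = 73810
∑_{k=1}^{19} k² = 19×20×39/6 = 2470
∑_{k=20}^{60} k² = 73810 - 2470 = 71340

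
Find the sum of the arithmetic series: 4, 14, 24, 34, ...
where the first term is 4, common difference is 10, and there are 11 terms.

Sₙ = n/2 × (first + last)
Last term = a + (n-1)d = 4 + (11-1)×10 = 104
S_11 = 11/2 × (4 + 104)
S_11 = 11/2 × 108 = 594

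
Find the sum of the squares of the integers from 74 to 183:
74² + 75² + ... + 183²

Use ∑_{k=1}^{n} k² = n(n+1)(2n+1)/6, then subtract the first 73 terms.
∑_{k=1}^{183} k² = 183×184×367/6 = 2059604
∑_{k=1}^{73} k² = 73×74×147/6 = 132349
∑_{k=74}^{183} k² = 2059604 - 132349 = 1927255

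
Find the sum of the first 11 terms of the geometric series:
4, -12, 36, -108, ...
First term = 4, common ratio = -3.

Sₙ = a(1 - rⁿ) / (1 - r)
S_11 = 4(1 - (-3)^11) / (1 - (-3))
S_11 = 4(1 - (-177147)) / (4)
S_11 = 177148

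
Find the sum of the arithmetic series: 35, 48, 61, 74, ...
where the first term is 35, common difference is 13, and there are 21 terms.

Sₙ = n/2 × (first + last)
Last term = a + (n-1)d = 35 + (21-1)×13 = 295
S_21 = 21/2 × (35 + 295)
S_21 = 21/2 × 330 = 3465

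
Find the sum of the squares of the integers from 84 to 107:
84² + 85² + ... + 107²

Use ∑_{k=1}^{n} k² = n(n+1)(2n+1)/6, then subtract the first 83 terms.
∑_{k=1}^{107} k² = 107×108×215/6 = 414090
∑_{k=1}^{83} k² = 83×84×167/6 = 194054
∑_{k=84}^{107} k² = 414090 - 194054 = 220036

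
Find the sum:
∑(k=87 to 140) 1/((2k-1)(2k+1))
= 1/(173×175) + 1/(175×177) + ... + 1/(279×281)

Partial fractions: 1/((2k-1)(2k+1)) = (1/2)[1/(2k-1) - 1/(2k+1)]
The series telescopes:
= (1/2)[1/173 - 1/281]
= 54/48613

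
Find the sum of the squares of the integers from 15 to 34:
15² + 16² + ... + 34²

Use ∑_{k=1}^{n} k² = n(n+1)(2n+1)/6, then subtract the first 14 terms.
∑_{k=1}^{34} k² = 34×35×69/6 = 13685
∑_{k=1}^{14} k² = 14×15×29/6 = 1015
∑_{k=15}^{34} k² = 13685 - 1015 = 12670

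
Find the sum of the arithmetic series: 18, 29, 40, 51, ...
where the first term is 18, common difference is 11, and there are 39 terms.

Sₙ = n/2 × (first + last)
Last term = a + (n-1)d = 18 + (39-1)×11 = 436
S_39 = 39/2 × (18 + 436)
S_39 = 39/2 × 454 = 8853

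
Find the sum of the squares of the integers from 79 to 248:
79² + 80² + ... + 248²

Use ∑_{k=1}^{n} k² = n(n+1)(2n+1)/6, then subtract the first 78 terms.
∑_{k=1}^{248} k² = 248×249×497/6 = 5115124
∑_{k=1}^{78} k² = 78×79×157/6 = 161239
∑_{k=79}^{248} k² = 5115124 - 161239 = 4953885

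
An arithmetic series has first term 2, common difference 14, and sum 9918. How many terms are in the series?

Using S = n/2 × [2a + (n-1)d]
9918 = n/2 × [2(2) + (n-1)(14)]
9918 = n/2 × [4 + 14n - 14]
19836 = n × [-10 + 14n]
14n² + (-10)n - 19836 = 0
Discriminant: Δ = (-10)² - 4(14)(-19836) = 100 + 1110816 = 1110916
√Δ = 1054
n = [-(-10) + √Δ] / (2·14) = (10 + 1054) / 28 = 1064 / 28 = 38
(The negative root is discarded since n must be a positive integer.)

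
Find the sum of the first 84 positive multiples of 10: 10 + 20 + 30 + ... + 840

Factor out 10: = 10(1 + 2 + ... + 84) = 10 × n(n+1)/2
= 10 × 84×85/2
= 10 × 3570
= 35700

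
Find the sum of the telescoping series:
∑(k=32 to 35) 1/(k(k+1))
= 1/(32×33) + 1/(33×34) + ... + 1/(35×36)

Partial fractions: 1/(k(k+1)) = 1/k - 1/(k+1)
The series telescopes:
= (1/32 - 1/33) + (1/33 - 1/34) + ... + (1/35 - 1/36)
= 1/32 - 1/36
= 1/288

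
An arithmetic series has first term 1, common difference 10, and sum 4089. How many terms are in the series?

Using S = n/2 × [2a + (n-1)d]
4089 = n/2 × [2(1) + (n-1)(10)]
4089 = n/2 × [2 + 10n - 10]
8178 = n × [-8 + 10n]
10n² + (-8)n - 8178 = 0
Discriminant: Δ = (-8)² - 4(10)(-8178) = 64 + 327120 = 327184
√Δ = 572
n = [-(-8) + √Δ] / (2·10) = (8 + 572) / 20 = 580 / 20 = 29
(The negative root is discarded since n must be a positive integer.)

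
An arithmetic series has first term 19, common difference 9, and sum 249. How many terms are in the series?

Using S = n/2 × [2a + (n-1)d]
249 = n/2 × [2(19) + (n-1)(9)]
249 = n/2 × [38 + 9n - 9]
498 = n × [29 + 9n]
9n² + (29)n - 498 = 0
Discriminant: Δ = (29)² - 4(9)(-498) = 841 + 17928 = 18769
√Δ = 137
n = [-(29) + √Δ] / (2·9) = (-29 + 137) / 18 = 108 / 18 = 6
(The negative root is discarded since n must be a positive integer.)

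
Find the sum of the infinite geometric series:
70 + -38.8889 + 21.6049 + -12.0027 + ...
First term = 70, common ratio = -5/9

For |r| < 1, S = a / (1 - r)
S = 70 / (1 - (-5/9))
S = 70 / (14/9)
S = 45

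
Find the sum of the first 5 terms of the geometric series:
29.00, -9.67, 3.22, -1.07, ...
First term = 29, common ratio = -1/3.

Sₙ = a(1 - rⁿ) / (1 - r)
S_5 = 29(1 - (-1/3)^5) / (1 - (-1/3))
S_5 = 29(1 - (-1/243)) / (4/3)
S_5 = 1769/81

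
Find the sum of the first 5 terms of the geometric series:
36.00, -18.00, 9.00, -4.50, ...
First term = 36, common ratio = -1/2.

Sₙ = a(1 - rⁿ) / (1 - r)
S_5 = 36(1 - (-1/2)^5) / (1 - (-1/2))
S_5 = 36(1 - (-1/32)) / (3/2)
S_5 = 99/4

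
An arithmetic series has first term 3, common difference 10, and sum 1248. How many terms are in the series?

Using S = n/2 × [2a + (n-1)d]
1248 = n/2 × [2(3) + (n-1)(10)]
1248 = n/2 × [6 + 10n - 10]
2496 = n × [-4 + 10n]
10n² + (-4)n - 2496 = 0
Discriminant: Δ = (-4)² - 4(10)(-2496) = 16 + 99840 = 99856
√Δ = 316
n = [-(-4) + √Δ] / (2·10) = (4 + 316) / 20 = 320 / 20 = 16
(The negative root is discarded since n must be a positive integer.)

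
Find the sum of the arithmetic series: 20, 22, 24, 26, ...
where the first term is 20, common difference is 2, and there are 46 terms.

Sₙ = n/2 × (first + last)
Last term = a + (n-1)d = 20 + (46-1)×2 = 110
S_46 = 46/2 × (20 + 110)
S_46 = 46/2 × 130 = 2990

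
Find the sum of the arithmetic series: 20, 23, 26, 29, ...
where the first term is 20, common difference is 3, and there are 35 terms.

Sₙ = n/2 × (first + last)
Last term = a + (n-1)d = 20 + (35-1)×3 = 122
S_35 = 35/2 × (20 + 122)
S_35 = 35/2 × 142 = 2485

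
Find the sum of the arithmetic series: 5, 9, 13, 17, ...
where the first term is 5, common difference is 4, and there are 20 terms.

Sₙ = n/2 × (first + last)
Last term = a + (n-1)d = 5 + (20-1)×4 = 81
S_20 = 20/2 × (5 + 81)
S_20 = 20/2 × 86 = 860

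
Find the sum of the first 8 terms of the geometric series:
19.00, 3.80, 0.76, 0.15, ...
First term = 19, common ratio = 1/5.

Sₙ = a(1 - rⁿ) / (1 - r)
S_8 = 19(1 - (1/5)^8) / (1 - (1/5))
S_8 = 19(1 - (1/390625)) / (4/5)
S_8 = 1855464/78125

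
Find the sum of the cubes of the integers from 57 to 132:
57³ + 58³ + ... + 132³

Use ∑_{k=1}^{n} k³ = [n(n+1)/2]², then subtract the first 56 terms.
∑_{k=1}^{132} k³ = [132×133/2]² = 8778² = 77053284
∑_{k=1}^{56} k³ = [56×57/2]² = 1596² = 2547216
∑_{k=57}^{132} k³ = 77053284 - 2547216 = 74506068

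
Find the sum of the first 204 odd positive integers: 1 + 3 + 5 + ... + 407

Sum of first n odd numbers = n²
= 204²
= 41616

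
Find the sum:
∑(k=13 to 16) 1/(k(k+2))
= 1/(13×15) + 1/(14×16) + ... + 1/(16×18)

Partial fractions: 1/(k(k+2)) = (1/2)[1/k - 1/(k+2)]
Telescoping leaves the first two and last two terms:
= (1/2)[1/13 + 1/14 - 1/17 - 1/18]
= 473/27846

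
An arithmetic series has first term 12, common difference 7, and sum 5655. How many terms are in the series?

Using S = n/2 × [2a + (n-1)d]
5655 = n/2 × [2(12) + (n-1)(7)]
5655 = n/2 × [24 + 7n - 7]
11310 = n × [17 + 7n]
7n² + (17)n - 11310 = 0
Discriminant: Δ = (17)² - 4(7)(-11310) = 289 + 316680 = 316969
√Δ = 563
n = [-(17) + √Δ] / (2·7) = (-17 + 563) / 14 = 546 / 14 = 39
(The negative root is discarded since n must be a positive integer.)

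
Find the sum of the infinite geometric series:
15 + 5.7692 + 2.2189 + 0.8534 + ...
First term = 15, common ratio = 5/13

For |r| < 1, S = a / (1 - r)
S = 15 / (1 - (5/13))
S = 15 / (8/13)
S = 195/8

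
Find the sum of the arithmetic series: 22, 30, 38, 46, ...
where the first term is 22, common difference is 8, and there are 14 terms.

Sₙ = n/2 × (first + last)
Last term = a + (n-1)d = 22 + (14-1)×8 = 126
S_14 = 14/2 × (22 + 126)
S_14 = 14/2 × 148 = 1036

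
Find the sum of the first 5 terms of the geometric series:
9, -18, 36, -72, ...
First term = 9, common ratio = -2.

Sₙ = a(1 - rⁿ) / (1 - r)
S_5 = 9(1 - (-2)^5) / (1 - (-2))
S_5 = 9(1 - (-32)) / (3)
S_5 = 99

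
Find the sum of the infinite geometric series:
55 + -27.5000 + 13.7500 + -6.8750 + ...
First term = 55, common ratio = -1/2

For |r| < 1, S = a / (1 - r)
S = 55 / (1 - (-1/2))
S = 55 / (3/2)
S = 110/3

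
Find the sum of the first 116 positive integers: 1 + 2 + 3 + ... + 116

Formula: ∑k = n(n+1)/2
= 116×117/2
= 13572/2
= 6786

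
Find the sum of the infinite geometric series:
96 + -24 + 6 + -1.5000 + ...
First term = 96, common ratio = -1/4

For |r| < 1, S = a / (1 - r)
S = 96 / (1 - (-1/4))
S = 96 / (5/4)
S = 384/5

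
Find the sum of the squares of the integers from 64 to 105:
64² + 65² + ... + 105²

Use ∑_{k=1}^{n} k² = n(n+1)(2n+1)/6, then subtract the first 63 terms.
∑_{k=1}^{105} k² = 105×106×211/6 = 391405
∑_{k=1}^{63} k² = 63×64×127/6 = 85344
∑_{k=64}^{105} k² = 391405 - 85344 = 306061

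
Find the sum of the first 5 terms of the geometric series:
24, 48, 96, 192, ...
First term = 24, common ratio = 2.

Sₙ = a(1 - rⁿ) / (1 - r)
S_5 = 24(1 - 2^5) / (1 - 2)
S_5 = 24(1 - 32) / (-1)
S_5 = 744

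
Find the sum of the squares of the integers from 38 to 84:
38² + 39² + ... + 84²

Use ∑_{k=1}^{n} k² = n(n+1)(2n+1)/6, then subtract the first 37 terms.
∑_{k=1}^{84} k² = 84×85×169/6 = 201110
∑_{k=1}^{37} k² = 37×38×75/6 = 17575
∑_{k=38}^{84} k² = 201110 - 17575 = 183535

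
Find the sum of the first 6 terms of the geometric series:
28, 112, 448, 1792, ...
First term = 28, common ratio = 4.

Sₙ = a(1 - rⁿ) / (1 - r)
S_6 = 28(1 - 4^6) / (1 - 4)
S_6 = 28(1 - 4096) / (-3)
S_6 = 38220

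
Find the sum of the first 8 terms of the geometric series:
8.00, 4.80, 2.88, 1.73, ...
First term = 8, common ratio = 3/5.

Sₙ = a(1 - rⁿ) / (1 - r)
S_8 = 8(1 - (3/5)^8) / (1 - (3/5))
S_8 = 8(1 - (6561/390625)) / (2/5)
S_8 = 1536256/78125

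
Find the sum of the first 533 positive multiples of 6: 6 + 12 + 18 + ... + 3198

Factor out 6: = 6(1 + 2 + ... + 533) = 6 × n(n+1)/2
= 6 × 533×534/2
= 6 × 142311
= 853866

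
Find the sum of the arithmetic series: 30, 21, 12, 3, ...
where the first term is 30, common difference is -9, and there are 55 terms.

Sₙ = n/2 × (first + last)
Last term = a + (n-1)d = 30 + (55-1)×(-9) = -456
S_55 = 55/2 × (30 + (-456))
S_55 = 55/2 × (-426) = -11715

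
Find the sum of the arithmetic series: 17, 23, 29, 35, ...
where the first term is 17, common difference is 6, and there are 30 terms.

Sₙ = n/2 × (first + last)
Last term = a + (n-1)d = 17 + (30-1)×6 = 191
S_30 = 30/2 × (17 + 191)
S_30 = 30/2 × 208 = 3120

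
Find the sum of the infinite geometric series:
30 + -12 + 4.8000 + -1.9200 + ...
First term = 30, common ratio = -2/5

For |r| < 1, S = a / (1 - r)
S = 30 / (1 - (-2/5))
S = 30 / (7/5)
S = 150/7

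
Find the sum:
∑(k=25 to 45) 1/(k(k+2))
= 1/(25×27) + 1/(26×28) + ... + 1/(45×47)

Partial fractions: 1/(k(k+2)) = (1/2)[1/k - 1/(k+2)]
Telescoping leaves the first two and last two terms:
= (1/2)[1/25 + 1/26 - 1/46 - 1/47]
= 12453/702650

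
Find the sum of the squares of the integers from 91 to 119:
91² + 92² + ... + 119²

Use ∑_{k=1}^{n} k² = n(n+1)(2n+1)/6, then subtract the first 90 terms.
∑_{k=1}^{119} k² = 119×120×239/6 = 568820
∑_{k=1}^{90} k² = 90×91×181/6 = 247065
∑_{k=91}^{119} k² = 568820 - 247065 = 321755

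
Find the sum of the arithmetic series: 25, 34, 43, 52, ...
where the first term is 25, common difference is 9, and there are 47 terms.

Sₙ = n/2 × (first + last)
Last term = a + (n-1)d = 25 + (47-1)×9 = 439
S_47 = 47/2 × (25 + 439)
S_47 = 47/2 × 464 = 10904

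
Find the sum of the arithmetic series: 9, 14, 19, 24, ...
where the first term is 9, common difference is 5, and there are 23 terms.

Sₙ = n/2 × (first + last)
Last term = a + (n-1)d = 9 + (23-1)×5 = 119
S_23 = 23/2 × (9 + 119)
S_23 = 23/2 × 128 = 1472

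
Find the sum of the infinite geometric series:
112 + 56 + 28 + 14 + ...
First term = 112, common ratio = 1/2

For |r| < 1, S = a / (1 - r)
S = 112 / (1 - (1/2))
S = 112 / (1/2)
S = 224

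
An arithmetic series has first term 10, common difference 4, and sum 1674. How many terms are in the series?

Using S = n/2 × [2a + (n-1)d]
1674 = n/2 × [2(10) + (n-1)(4)]
1674 = n/2 × [20 + 4n - 4]
3348 = n × [16 + 4n]
4n² + (16)n - 3348 = 0
Discriminant: Δ = (16)² - 4(4)(-3348) = 256 + 53568 = 53824
√Δ = 232
n = [-(16) + √Δ] / (2·4) = (-16 + 232) / 8 = 216 / 8 = 27
(The negative root is discarded since n must be a positive integer.)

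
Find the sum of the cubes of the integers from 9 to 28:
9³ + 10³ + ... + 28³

Use ∑_{k=1}^{n} k³ = [n(n+1)/2]², then subtract the first 8 terms.
∑_{k=1}^{28} k³ = [28×29/2]² = 406² = 164836
∑_{k=1}^{8} k³ = [8×9/2]² = 36² = 1296
∑_{k=9}^{28} k³ = 164836 - 1296 = 163540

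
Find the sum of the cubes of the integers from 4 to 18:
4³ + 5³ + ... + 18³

Use ∑_{k=1}^{n} k³ = [n(n+1)/2]², then subtract the first 3 terms.
∑_{k=1}^{18} k³ = [18×19/2]² = 171² = 29241
∑_{k=1}^{3} k³ = [3×4/2]² = 6² = 36
∑_{k=4}^{18} k³ = 29241 - 36 = 29205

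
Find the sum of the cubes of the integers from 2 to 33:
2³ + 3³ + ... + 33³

Use ∑_{k=1}^{n} k³ = [n(n+1)/2]², then subtract the first 1 terms.
∑_{k=1}^{33} k³ = [33×34/2]² = 561² = 314721
∑_{k=1}^{1} k³ = [1×2/2]² = 1² = 1
∑_{k=2}^{33} k³ = 314721 - 1 = 314720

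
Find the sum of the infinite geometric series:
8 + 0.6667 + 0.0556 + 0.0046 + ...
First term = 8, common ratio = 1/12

For |r| < 1, S = a / (1 - r)
S = 8 / (1 - (1/12))
S = 8 / (11/12)
S = 96/11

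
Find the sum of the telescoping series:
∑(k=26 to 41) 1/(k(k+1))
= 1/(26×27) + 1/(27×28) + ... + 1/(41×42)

Partial fractions: 1/(k(k+1)) = 1/k - 1/(k+1)
The series telescopes:
= (1/26 - 1/27) + (1/27 - 1/28) + ... + (1/41 - 1/42)
= 1/26 - 1/42
= 4/273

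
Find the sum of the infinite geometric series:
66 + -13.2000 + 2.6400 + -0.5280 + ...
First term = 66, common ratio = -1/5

For |r| < 1, S = a / (1 - r)
S = 66 / (1 - (-1/5))
S = 66 / (6/5)
S = 55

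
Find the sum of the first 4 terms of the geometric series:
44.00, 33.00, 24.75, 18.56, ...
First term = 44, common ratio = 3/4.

Sₙ = a(1 - rⁿ) / (1 - r)
S_4 = 44(1 - (3/4)^4) / (1 - (3/4))
S_4 = 44(1 - (81/256)) / (1/4)
S_4 = 1925/16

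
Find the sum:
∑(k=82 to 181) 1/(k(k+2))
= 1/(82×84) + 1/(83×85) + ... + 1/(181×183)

Partial fractions: 1/(k(k+2)) = (1/2)[1/k - 1/(k+2)]
Telescoping leaves the first two and last two terms:
= (1/2)[1/82 + 1/83 - 1/182 - 1/183]
= 752825/113340318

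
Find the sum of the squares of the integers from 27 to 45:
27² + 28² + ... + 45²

Use ∑_{k=1}^{n} k² = n(n+1)(2n+1)/6, then subtract the first 26 terms.
∑_{k=1}^{45} k² = 45×46×91/6 = 31395
∑_{k=1}^{26} k² = 26×27×53/6 = 6201
∑_{k=27}^{45} k² = 31395 - 6201 = 25194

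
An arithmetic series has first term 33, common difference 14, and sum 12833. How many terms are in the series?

Using S = n/2 × [2a + (n-1)d]
12833 = n/2 × [2(33) + (n-1)(14)]
12833 = n/2 × [66 + 14n - 14]
25666 = n × [52 + 14n]
14n² + (52)n - 25666 = 0
Discriminant: Δ = (52)² - 4(14)(-25666) = 2704 + 1437296 = 1440000
√Δ = 1200
n = [-(52) + √Δ] / (2·14) = (-52 + 1200) / 28 = 1148 / 28 = 41
(The negative root is discarded since n must be a positive integer.)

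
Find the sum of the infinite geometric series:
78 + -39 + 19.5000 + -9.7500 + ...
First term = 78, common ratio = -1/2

For |r| < 1, S = a / (1 - r)
S = 78 / (1 - (-1/2))
S = 78 / (3/2)
S = 52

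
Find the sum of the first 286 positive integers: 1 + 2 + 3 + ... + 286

Formula: ∑k = n(n+1)/2
= 286×287/2
= 82082/2
= 41041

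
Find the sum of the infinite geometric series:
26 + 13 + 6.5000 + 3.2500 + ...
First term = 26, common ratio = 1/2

For |r| < 1, S = a / (1 - r)
S = 26 / (1 - (1/2))
S = 26 / (1/2)
S = 52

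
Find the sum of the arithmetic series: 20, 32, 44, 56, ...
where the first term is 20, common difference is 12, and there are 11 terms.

Sₙ = n/2 × (first + last)
Last term = a + (n-1)d = 20 + (11-1)×12 = 140
S_11 = 11/2 × (20 + 140)
S_11 = 11/2 × 160 = 880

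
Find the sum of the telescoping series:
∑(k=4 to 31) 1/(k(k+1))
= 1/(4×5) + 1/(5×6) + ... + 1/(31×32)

Partial fractions: 1/(k(k+1)) = 1/k - 1/(k+1)
The series telescopes:
= (1/4 - 1/5) + (1/5 - 1/6) + ... + (1/31 - 1/32)
= 1/4 - 1/32
= 7/32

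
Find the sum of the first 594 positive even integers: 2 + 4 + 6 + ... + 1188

Sum of first n even numbers = n(n+1)
= 594×595
= 353430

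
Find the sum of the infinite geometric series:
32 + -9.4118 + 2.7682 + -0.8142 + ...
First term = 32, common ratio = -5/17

For |r| < 1, S = a / (1 - r)
S = 32 / (1 - (-5/17))
S = 32 / (22/17)
S = 272/11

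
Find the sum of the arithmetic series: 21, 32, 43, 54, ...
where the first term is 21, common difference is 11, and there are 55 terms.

Sₙ = n/2 × (first + last)
Last term = a + (n-1)d = 21 + (55-1)×11 = 615
S_55 = 55/2 × (21 + 615)
S_55 = 55/2 × 636 = 17490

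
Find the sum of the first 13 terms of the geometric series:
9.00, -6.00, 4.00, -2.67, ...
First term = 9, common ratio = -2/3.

Sₙ = a(1 - rⁿ) / (1 - r)
S_13 = 9(1 - (-2/3)^13) / (1 - (-2/3))
S_13 = 9(1 - (-8192/1594323)) / (5/3)
S_13 = 320503/59049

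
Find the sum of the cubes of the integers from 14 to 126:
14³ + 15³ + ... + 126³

Use ∑_{k=1}^{n} k³ = [n(n+1)/2]², then subtract the first 13 terms.
∑_{k=1}^{126} k³ = [126×127/2]² = 8001² = 64016001
∑_{k=1}^{13} k³ = [13×14/2]² = 91² = 8281
∑_{k=14}^{126} k³ = 64016001 - 8281 = 64007720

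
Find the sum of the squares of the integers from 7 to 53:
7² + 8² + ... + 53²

Use ∑_{k=1}^{n} k² = n(n+1)(2n+1)/6, then subtract the first 6 terms.
∑_{k=1}^{53} k² = 53×54×107/6 = 51039
∑_{k=1}^{6} k² = 6×7×13/6 = 91
∑_{k=7}^{53} k² = 51039 - 91 = 50948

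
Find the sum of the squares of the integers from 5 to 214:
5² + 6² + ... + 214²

Use ∑_{k=1}^{n} k² = n(n+1)(2n+1)/6, then subtract the first 4 terms.
∑_{k=1}^{214} k² = 214×215×429/6 = 3289715
∑_{k=1}^{4} k² = 4×5×9/6 = 30
∑_{k=5}^{214} k² = 3289715 - 30 = 3289685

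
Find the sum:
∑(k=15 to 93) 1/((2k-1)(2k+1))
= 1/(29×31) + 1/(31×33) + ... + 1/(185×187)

Partial fractions: 1/((2k-1)(2k+1)) = (1/2)[1/(2k-1) - 1/(2k+1)]
The series telescopes:
= (1/2)[1/29 - 1/187]
= 79/5423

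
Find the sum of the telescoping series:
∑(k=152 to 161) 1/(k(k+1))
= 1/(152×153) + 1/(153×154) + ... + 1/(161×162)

Partial fractions: 1/(k(k+1)) = 1/k - 1/(k+1)
The series telescopes:
= (1/152 - 1/153) + (1/153 - 1/154) + ... + (1/161 - 1/162)
= 1/152 - 1/162
= 5/12312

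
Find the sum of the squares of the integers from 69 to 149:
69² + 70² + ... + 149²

Use ∑_{k=1}^{n} k² = n(n+1)(2n+1)/6, then subtract the first 68 terms.
∑_{k=1}^{149} k² = 149×150×299/6 = 1113775
∑_{k=1}^{68} k² = 68×69×137/6 = 107134
∑_{k=69}^{149} k² = 1113775 - 107134 = 1006641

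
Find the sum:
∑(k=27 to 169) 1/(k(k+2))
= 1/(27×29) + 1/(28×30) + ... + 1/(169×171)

Partial fractions: 1/(k(k+2)) = (1/2)[1/k - 1/(k+2)]
Telescoping leaves the first two and last two terms:
= (1/2)[1/27 + 1/28 - 1/170 - 1/171]
= 74503/2441880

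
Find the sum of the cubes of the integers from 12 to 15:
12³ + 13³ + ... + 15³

Use ∑_{k=1}^{n} k³ = [n(n+1)/2]², then subtract the first 11 terms.
∑_{k=1}^{15} k³ = [15×16/2]² = 120² = 14400
∑_{k=1}^{11} k³ = [11×12/2]² = 66² = 4356
∑_{k=12}^{15} k³ = 14400 - 4356 = 10044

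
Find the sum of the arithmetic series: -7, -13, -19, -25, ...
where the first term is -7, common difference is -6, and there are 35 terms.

Sₙ = n/2 × (first + last)
Last term = a + (n-1)d = -7 + (35-1)×(-6) = -211
S_35 = 35/2 × (-7 + (-211))
S_35 = 35/2 × (-218) = -3815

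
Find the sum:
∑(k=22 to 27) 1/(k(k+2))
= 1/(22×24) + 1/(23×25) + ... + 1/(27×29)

Partial fractions: 1/(k(k+2)) = (1/2)[1/k - 1/(k+2)]
Telescoping leaves the first two and last two terms:
= (1/2)[1/22 + 1/23 - 1/28 - 1/29]
= 3849/410872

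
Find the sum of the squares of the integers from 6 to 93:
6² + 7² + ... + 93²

Use ∑_{k=1}^{n} k² = n(n+1)(2n+1)/6, then subtract the first 5 terms.
∑_{k=1}^{93} k² = 93×94×187/6 = 272459
∑_{k=1}^{5} k² = 5×6×11/6 = 55
∑_{k=6}^{93} k² = 272459 - 55 = 272404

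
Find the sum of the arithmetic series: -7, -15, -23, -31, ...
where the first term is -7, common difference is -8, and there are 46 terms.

Sₙ = n/2 × (first + last)
Last term = a + (n-1)d = -7 + (46-1)×(-8) = -367
S_46 = 46/2 × (-7 + (-367))
S_46 = 46/2 × (-374) = -8602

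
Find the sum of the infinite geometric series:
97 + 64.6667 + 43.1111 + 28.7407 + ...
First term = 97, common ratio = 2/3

For |r| < 1, S = a / (1 - r)
S = 97 / (1 - (2/3))
S = 97 / (1/3)
S = 291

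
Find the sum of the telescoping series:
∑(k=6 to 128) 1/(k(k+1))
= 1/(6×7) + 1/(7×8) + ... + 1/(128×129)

Partial fractions: 1/(k(k+1)) = 1/k - 1/(k+1)
The series telescopes:
= (1/6 - 1/7) + (1/7 - 1/8) + ... + (1/128 - 1/129)
= 1/6 - 1/129
= 41/258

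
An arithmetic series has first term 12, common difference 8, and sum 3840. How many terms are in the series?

Using S = n/2 × [2a + (n-1)d]
3840 = n/2 × [2(12) + (n-1)(8)]
3840 = n/2 × [24 + 8n - 8]
7680 = n × [16 + 8n]
8n² + (16)n - 7680 = 0
Discriminant: Δ = (16)² - 4(8)(-7680) = 256 + 245760 = 246016
√Δ = 496
n = [-(16) + √Δ] / (2·8) = (-16 + 496) / 16 = 480 / 16 = 30
(The negative root is discarded since n must be a positive integer.)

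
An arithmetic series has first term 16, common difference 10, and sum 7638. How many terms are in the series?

Using S = n/2 × [2a + (n-1)d]
7638 = n/2 × [2(16) + (n-1)(10)]
7638 = n/2 × [32 + 10n - 10]
15276 = n × [22 + 10n]
10n² + (22)n - 15276 = 0
Discriminant: Δ = (22)² - 4(10)(-15276) = 484 + 611040 = 611524
√Δ = 782
n = [-(22) + √Δ] / (2·10) = (-22 + 782) / 20 = 760 / 20 = 38
(The negative root is discarded since n must be a positive integer.)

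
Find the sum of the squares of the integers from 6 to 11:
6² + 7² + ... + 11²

Use ∑_{k=1}^{n} k² = n(n+1)(2n+1)/6, then subtract the first 5 terms.
∑_{k=1}^{11} k² = 11×12×23/6 = 506
∑_{k=1}^{5} k² = 5×6×11/6 = 55
∑_{k=6}^{11} k² = 506 - 55 = 451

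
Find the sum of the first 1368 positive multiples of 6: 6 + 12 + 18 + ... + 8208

Factor out 6: = 6(1 + 2 + ... + 1368) = 6 × n(n+1)/2
= 6 × 1368×1369/2
= 6 × 936396
= 5618376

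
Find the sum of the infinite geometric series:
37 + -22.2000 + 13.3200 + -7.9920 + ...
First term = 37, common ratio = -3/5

For |r| < 1, S = a / (1 - r)
S = 37 / (1 - (-3/5))
S = 37 / (8/5)
S = 185/8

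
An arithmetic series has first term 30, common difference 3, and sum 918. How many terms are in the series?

Using S = n/2 × [2a + (n-1)d]
918 = n/2 × [2(30) + (n-1)(3)]
918 = n/2 × [60 + 3n - 3]
1836 = n × [57 + 3n]
3n² + (57)n - 1836 = 0
Discriminant: Δ = (57)² - 4(3)(-1836) = 3249 + 22032 = 25281
√Δ = 159
n = [-(57) + √Δ] / (2·3) = (-57 + 159) / 6 = 102 / 6 = 17
(The negative root is discarded since n must be a positive integer.)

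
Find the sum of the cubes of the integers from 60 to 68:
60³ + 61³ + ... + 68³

Use ∑_{k=1}^{n} k³ = [n(n+1)/2]², then subtract the first 59 terms.
∑_{k=1}^{68} k³ = [68×69/2]² = 2346² = 5503716
∑_{k=1}^{59} k³ = [59×60/2]² = 1770² = 3132900
∑_{k=60}^{68} k³ = 5503716 - 3132900 = 2370816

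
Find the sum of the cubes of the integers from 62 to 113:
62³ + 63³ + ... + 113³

Use ∑_{k=1}^{n} k³ = [n(n+1)/2]², then subtract the first 61 terms.
∑_{k=1}^{113} k³ = [113×114/2]² = 6441² = 41486481
∑_{k=1}^{61} k³ = [61×62/2]² = 1891² = 3575881
∑_{k=62}^{113} k³ = 41486481 - 3575881 = 37910600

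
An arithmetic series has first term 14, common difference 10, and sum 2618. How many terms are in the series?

Using S = n/2 × [2a + (n-1)d]
2618 = n/2 × [2(14) + (n-1)(10)]
2618 = n/2 × [28 + 10n - 10]
5236 = n × [18 + 10n]
10n² + (18)n - 5236 = 0
Discriminant: Δ = (18)² - 4(10)(-5236) = 324 + 209440 = 209764
√Δ = 458
n = [-(18) + √Δ] / (2·10) = (-18 + 458) / 20 = 440 / 20 = 22
(The negative root is discarded since n must be a positive integer.)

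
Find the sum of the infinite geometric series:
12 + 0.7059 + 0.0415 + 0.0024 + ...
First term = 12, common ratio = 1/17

For |r| < 1, S = a / (1 - r)
S = 12 / (1 - (1/17))
S = 12 / (16/17)
S = 51/4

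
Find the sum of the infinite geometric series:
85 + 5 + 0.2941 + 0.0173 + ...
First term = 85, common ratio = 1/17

For |r| < 1, S = a / (1 - r)
S = 85 / (1 - (1/17))
S = 85 / (16/17)
S = 1445/16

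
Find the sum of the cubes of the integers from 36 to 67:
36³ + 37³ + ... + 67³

Use ∑_{k=1}^{n} k³ = [n(n+1)/2]², then subtract the first 35 terms.
∑_{k=1}^{67} k³ = [67×68/2]² = 2278² = 5189284
∑_{k=1}^{35} k³ = [35×36/2]² = 630² = 396900
∑_{k=36}^{67} k³ = 5189284 - 396900 = 4792384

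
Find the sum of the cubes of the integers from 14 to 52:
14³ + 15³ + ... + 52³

Use ∑_{k=1}^{n} k³ = [n(n+1)/2]², then subtract the first 13 terms.
∑_{k=1}^{52} k³ = [52×53/2]² = 1378² = 1898884
∑_{k=1}^{13} k³ = [13×14/2]² = 91² = 8281
∑_{k=14}^{52} k³ = 1898884 - 8281 = 1890603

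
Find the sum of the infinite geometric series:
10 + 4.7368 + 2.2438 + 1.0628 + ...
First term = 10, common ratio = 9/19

For |r| < 1, S = a / (1 - r)
S = 10 / (1 - (9/19))
S = 10 / (10/19)
S = 19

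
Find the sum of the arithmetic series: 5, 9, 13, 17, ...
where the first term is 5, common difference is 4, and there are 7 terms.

Sₙ = n/2 × (first + last)
Last term = a + (n-1)d = 5 + (7-1)×4 = 29
S_7 = 7/2 × (5 + 29)
S_7 = 7/2 × 34 = 119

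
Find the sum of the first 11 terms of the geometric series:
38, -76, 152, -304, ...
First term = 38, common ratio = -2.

Sₙ = a(1 - rⁿ) / (1 - r)
S_11 = 38(1 - (-2)^11) / (1 - (-2))
S_11 = 38(1 - (-2048)) / (3)
S_11 = 25954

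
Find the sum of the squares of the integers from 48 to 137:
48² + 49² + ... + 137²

Use ∑_{k=1}^{n} k² = n(n+1)(2n+1)/6, then subtract the first 47 terms.
∑_{k=1}^{137} k² = 137×138×275/6 = 866525
∑_{k=1}^{47} k² = 47×48×95/6 = 35720
∑_{k=48}^{137} k² = 866525 - 35720 = 830805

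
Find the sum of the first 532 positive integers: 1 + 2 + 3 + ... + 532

Formula: ∑k = n(n+1)/2
= 532×533/2
= 283556/2
= 141778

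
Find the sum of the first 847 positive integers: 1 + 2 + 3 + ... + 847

Formula: ∑k = n(n+1)/2
= 847×848/2
= 718256/2
= 359128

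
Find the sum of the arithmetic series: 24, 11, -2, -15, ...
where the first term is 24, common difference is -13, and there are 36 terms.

Sₙ = n/2 × (first + last)
Last term = a + (n-1)d = 24 + (36-1)×(-13) = -431
S_36 = 36/2 × (24 + (-431))
S_36 = 36/2 × (-407) = -7326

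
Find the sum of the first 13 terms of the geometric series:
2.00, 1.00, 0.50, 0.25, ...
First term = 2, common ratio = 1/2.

Sₙ = a(1 - rⁿ) / (1 - r)
S_13 = 2(1 - (1/2)^13) / (1 - (1/2))
S_13 = 2(1 - (1/8192)) / (1/2)
S_13 = 8191/2048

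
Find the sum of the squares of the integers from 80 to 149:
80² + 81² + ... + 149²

Use ∑_{k=1}^{n} k² = n(n+1)(2n+1)/6, then subtract the first 79 terms.
∑_{k=1}^{149} k² = 149×150×299/6 = 1113775
∑_{k=1}^{79} k² = 79×80×159/6 = 167480
∑_{k=80}^{149} k² = 1113775 - 167480 = 946295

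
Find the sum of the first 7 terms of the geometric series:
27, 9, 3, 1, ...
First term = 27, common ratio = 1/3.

Sₙ = a(1 - rⁿ) / (1 - r)
S_7 = 27(1 - (1/3)^7) / (1 - (1/3))
S_7 = 27(1 - (1/2187)) / (2/3)
S_7 = 1093/27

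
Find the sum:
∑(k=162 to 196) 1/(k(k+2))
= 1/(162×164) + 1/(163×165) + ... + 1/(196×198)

Partial fractions: 1/(k(k+2)) = (1/2)[1/k - 1/(k+2)]
Telescoping leaves the first two and last two terms:
= (1/2)[1/162 + 1/163 - 1/197 - 1/198]
= 62405/57221802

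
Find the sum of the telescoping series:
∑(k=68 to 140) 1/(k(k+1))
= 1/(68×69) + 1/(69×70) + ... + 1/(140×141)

Partial fractions: 1/(k(k+1)) = 1/k - 1/(k+1)
The series telescopes:
= (1/68 - 1/69) + (1/69 - 1/70) + ... + (1/140 - 1/141)
= 1/68 - 1/141
= 73/9588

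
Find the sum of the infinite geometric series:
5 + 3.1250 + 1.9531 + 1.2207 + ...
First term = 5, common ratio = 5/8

For |r| < 1, S = a / (1 - r)
S = 5 / (1 - (5/8))
S = 5 / (3/8)
S = 40/3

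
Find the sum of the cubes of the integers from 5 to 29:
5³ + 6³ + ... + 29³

Use ∑_{k=1}^{n} k³ = [n(n+1)/2]², then subtract the first 4 terms.
∑_{k=1}^{29} k³ = [29×30/2]² = 435² = 189225
∑_{k=1}^{4} k³ = [4×5/2]² = 10² = 100
∑_{k=5}^{29} k³ = 189225 - 100 = 189125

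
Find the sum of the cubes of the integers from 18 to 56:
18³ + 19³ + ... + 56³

Use ∑_{k=1}^{n} k³ = [n(n+1)/2]², then subtract the first 17 terms.
∑_{k=1}^{56} k³ = [56×57/2]² = 1596² = 2547216
∑_{k=1}^{17} k³ = [17×18/2]² = 153² = 23409
∑_{k=18}^{56} k³ = 2547216 - 23409 = 2523807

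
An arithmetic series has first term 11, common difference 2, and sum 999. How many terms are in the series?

Using S = n/2 × [2a + (n-1)d]
999 = n/2 × [2(11) + (n-1)(2)]
999 = n/2 × [22 + 2n - 2]
1998 = n × [20 + 2n]
2n² + (20)n - 1998 = 0
Discriminant: Δ = (20)² - 4(2)(-1998) = 400 + 15984 = 16384
√Δ = 128
n = [-(20) + √Δ] / (2·2) = (-20 + 128) / 4 = 108 / 4 = 27
(The negative root is discarded since n must be a positive integer.)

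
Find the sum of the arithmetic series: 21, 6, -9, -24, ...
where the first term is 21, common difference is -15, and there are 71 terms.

Sₙ = n/2 × (first + last)
Last term = a + (n-1)d = 21 + (71-1)×(-15) = -1029
S_71 = 71/2 × (21 + (-1029))
S_71 = 71/2 × (-1008) = -35784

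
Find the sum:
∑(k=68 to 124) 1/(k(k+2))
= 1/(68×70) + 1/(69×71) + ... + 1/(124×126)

Partial fractions: 1/(k(k+2)) = (1/2)[1/k - 1/(k+2)]
Telescoping leaves the first two and last two terms:
= (1/2)[1/68 + 1/69 - 1/125 - 1/126]
= 163343/24633000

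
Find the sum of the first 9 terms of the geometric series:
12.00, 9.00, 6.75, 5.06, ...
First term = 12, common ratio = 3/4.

Sₙ = a(1 - rⁿ) / (1 - r)
S_9 = 12(1 - (3/4)^9) / (1 - (3/4))
S_9 = 12(1 - (19683/262144)) / (1/4)
S_9 = 727383/16384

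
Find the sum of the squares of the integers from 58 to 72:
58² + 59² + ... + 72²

Use ∑_{k=1}^{n} k² = n(n+1)(2n+1)/6, then subtract the first 57 terms.
∑_{k=1}^{72} k² = 72×73×145/6 = 127020
∑_{k=1}^{57} k² = 57×58×115/6 = 63365
∑_{k=58}^{72} k² = 127020 - 63365 = 63655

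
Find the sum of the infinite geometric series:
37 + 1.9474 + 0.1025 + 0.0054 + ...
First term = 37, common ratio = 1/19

For |r| < 1, S = a / (1 - r)
S = 37 / (1 - (1/19))
S = 37 / (18/19)
S = 703/18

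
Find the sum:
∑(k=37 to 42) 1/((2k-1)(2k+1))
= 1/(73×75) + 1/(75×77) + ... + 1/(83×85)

Partial fractions: 1/((2k-1)(2k+1)) = (1/2)[1/(2k-1) - 1/(2k+1)]
The series telescopes:
= (1/2)[1/73 - 1/85]
= 6/6205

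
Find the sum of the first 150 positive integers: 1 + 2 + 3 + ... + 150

Formula: ∑k = n(n+1)/2
= 150×151/2
= 22650/2
= 11325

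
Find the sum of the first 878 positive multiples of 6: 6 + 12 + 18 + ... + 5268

Factor out 6: = 6(1 + 2 + ... + 878) = 6 × n(n+1)/2
= 6 × 878×879/2
= 6 × 385881
= 2315286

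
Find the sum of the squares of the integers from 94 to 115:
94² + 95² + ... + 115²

Use ∑_{k=1}^{n} k² = n(n+1)(2n+1)/6, then subtract the first 93 terms.
∑_{k=1}^{115} k² = 115×116×231/6 = 513590
∑_{k=1}^{93} k² = 93×94×187/6 = 272459
∑_{k=94}^{115} k² = 513590 - 272459 = 241131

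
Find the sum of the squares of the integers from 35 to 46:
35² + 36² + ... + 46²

Use ∑_{k=1}^{n} k² = n(n+1)(2n+1)/6, then subtract the first 34 terms.
∑_{k=1}^{46} k² = 46×47×93/6 = 33511
∑_{k=1}^{34} k² = 34×35×69/6 = 13685
∑_{k=35}^{46} k² = 33511 - 13685 = 19826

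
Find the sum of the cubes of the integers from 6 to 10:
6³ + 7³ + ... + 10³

Use ∑_{k=1}^{n} k³ = [n(n+1)/2]², then subtract the first 5 terms.
∑_{k=1}^{10} k³ = [10×11/2]² = 55² = 3025
∑_{k=1}^{5} k³ = [5×6/2]² = 15² = 225
∑_{k=6}^{10} k³ = 3025 - 225 = 2800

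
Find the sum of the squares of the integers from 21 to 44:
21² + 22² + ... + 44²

Use ∑_{k=1}^{n} k² = n(n+1)(2n+1)/6, then subtract the first 20 terms.
∑_{k=1}^{44} k² = 44×45×89/6 = 29370
∑_{k=1}^{20} k² = 20×21×41/6 = 2870
∑_{k=21}^{44} k² = 29370 - 2870 = 26500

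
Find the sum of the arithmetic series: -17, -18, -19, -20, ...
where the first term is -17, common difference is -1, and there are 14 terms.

Sₙ = n/2 × (first + last)
Last term = a + (n-1)d = -17 + (14-1)×(-1) = -30
S_14 = 14/2 × (-17 + (-30))
S_14 = 14/2 × (-47) = -329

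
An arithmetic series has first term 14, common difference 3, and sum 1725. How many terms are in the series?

Using S = n/2 × [2a + (n-1)d]
1725 = n/2 × [2(14) + (n-1)(3)]
1725 = n/2 × [28 + 3n - 3]
3450 = n × [25 + 3n]
3n² + (25)n - 3450 = 0
Discriminant: Δ = (25)² - 4(3)(-3450) = 625 + 41400 = 42025
√Δ = 205
n = [-(25) + √Δ] / (2·3) = (-25 + 205) / 6 = 180 / 6 = 30
(The negative root is discarded since n must be a positive integer.)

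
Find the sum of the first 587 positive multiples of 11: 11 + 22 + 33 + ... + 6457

Factor out 11: = 11(1 + 2 + ... + 587) = 11 × n(n+1)/2
= 11 × 587×588/2
= 11 × 172578
= 1898358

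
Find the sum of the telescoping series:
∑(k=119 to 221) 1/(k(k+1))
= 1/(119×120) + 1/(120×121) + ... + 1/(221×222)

Partial fractions: 1/(k(k+1)) = 1/k - 1/(k+1)
The series telescopes:
= (1/119 - 1/120) + (1/120 - 1/121) + ... + (1/221 - 1/222)
= 1/119 - 1/222
= 103/26418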